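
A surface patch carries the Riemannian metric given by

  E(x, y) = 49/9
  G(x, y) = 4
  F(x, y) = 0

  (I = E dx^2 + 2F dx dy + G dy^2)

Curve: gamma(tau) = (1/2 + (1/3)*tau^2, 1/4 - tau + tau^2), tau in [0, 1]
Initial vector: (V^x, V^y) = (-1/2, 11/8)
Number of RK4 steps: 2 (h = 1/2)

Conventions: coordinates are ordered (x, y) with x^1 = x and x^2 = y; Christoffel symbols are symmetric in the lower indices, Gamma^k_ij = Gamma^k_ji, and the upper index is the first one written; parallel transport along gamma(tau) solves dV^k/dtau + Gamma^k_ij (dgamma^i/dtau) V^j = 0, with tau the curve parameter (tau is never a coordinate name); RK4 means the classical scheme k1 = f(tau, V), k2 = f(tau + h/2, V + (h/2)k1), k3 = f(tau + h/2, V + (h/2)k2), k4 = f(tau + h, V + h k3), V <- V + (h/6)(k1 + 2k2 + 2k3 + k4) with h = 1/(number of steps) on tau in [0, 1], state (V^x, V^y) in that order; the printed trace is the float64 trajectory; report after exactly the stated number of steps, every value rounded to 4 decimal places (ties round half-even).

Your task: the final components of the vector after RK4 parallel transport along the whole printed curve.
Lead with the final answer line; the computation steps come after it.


Answer: V^x = -0.5000, V^y = 1.3750

gamma'(tau) = ((2/3)*tau, -1 + 2*tau); f(tau, V)^k = -Gamma^k_ij(gamma(tau)) gamma'^i(tau) V^j; h = 1/2; intermediate values shown to 6 dp
curve data and Christoffel symbols at the stage parameters:
  tau = 0.000000: gamma = (0.500000, 0.250000), gamma' = (0.000000, -1.000000); Gamma_xxx = 0.000000, Gamma_xxy = 0.000000, Gamma_xyy = 0.000000, Gamma_yxx = 0.000000, Gamma_yxy = 0.000000, Gamma_yyy = 0.000000
  tau = 0.250000: gamma = (0.520833, 0.062500), gamma' = (0.166667, -0.500000); Gamma_xxx = 0.000000, Gamma_xxy = 0.000000, Gamma_xyy = 0.000000, Gamma_yxx = 0.000000, Gamma_yxy = 0.000000, Gamma_yyy = 0.000000
  tau = 0.500000: gamma = (0.583333, 0.000000), gamma' = (0.333333, 0.000000); Gamma_xxx = 0.000000, Gamma_xxy = 0.000000, Gamma_xyy = 0.000000, Gamma_yxx = 0.000000, Gamma_yxy = 0.000000, Gamma_yyy = 0.000000
  tau = 0.750000: gamma = (0.687500, 0.062500), gamma' = (0.500000, 0.500000); Gamma_xxx = 0.000000, Gamma_xxy = 0.000000, Gamma_xyy = 0.000000, Gamma_yxx = 0.000000, Gamma_yxy = 0.000000, Gamma_yyy = 0.000000
  tau = 1.000000: gamma = (0.833333, 0.250000), gamma' = (0.666667, 1.000000); Gamma_xxx = 0.000000, Gamma_xxy = 0.000000, Gamma_xyy = 0.000000, Gamma_yxx = 0.000000, Gamma_yxy = 0.000000, Gamma_yyy = 0.000000
step 0: V^x = -0.5000, V^y = 1.3750
step 1: k1 = (0.000000, 0.000000), k2 = (0.000000, 0.000000), k3 = (0.000000, 0.000000), k4 = (0.000000, 0.000000); V <- V + (h/6)(k1 + 2k2 + 2k3 + k4): V^x = -0.5000, V^y = 1.3750
step 2: k1 = (0.000000, 0.000000), k2 = (0.000000, 0.000000), k3 = (0.000000, 0.000000), k4 = (0.000000, 0.000000); V <- V + (h/6)(k1 + 2k2 + 2k3 + k4): V^x = -0.5000, V^y = 1.3750


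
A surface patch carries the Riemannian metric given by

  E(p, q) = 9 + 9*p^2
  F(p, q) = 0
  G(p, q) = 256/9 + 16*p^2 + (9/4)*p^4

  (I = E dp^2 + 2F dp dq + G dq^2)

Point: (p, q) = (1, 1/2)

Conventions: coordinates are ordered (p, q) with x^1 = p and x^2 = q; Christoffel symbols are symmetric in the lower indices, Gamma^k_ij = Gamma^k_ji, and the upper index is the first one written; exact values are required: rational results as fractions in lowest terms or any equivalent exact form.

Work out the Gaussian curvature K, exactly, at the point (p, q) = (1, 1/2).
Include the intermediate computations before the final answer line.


E = 18, F = 0, G = 1681/36, EG - F^2 = 1681/2 at the point
E_p = 18, E_q = 0, F_p = 0, F_q = 0, G_p = 41, G_q = 0
E_qq = 0, F_pq = 0, G_pp = 59
Evaluate Brioschi's two determinant matrices M1, M2 and divide by (EG - F^2)^2.
M1 = [[-E_qq/2 + F_pq - G_pp/2, E_p/2, F_p - E_q/2], [F_q - G_p/2, E, F], [G_q/2, F, G]] = [[-59/2, 9, 0], [-41/2, 18, 0], [0, 0, 1681/36]]; det M1 = -129437/8
M2 = [[0, E_q/2, G_p/2], [E_q/2, E, F], [G_p/2, F, G]] = [[0, 0, 41/2], [0, 18, 0], [41/2, 0, 1681/36]]; det M2 = -15129/2
det M1 - det M2 = -68921/8; K = -68921/8 / (1681/2)^2 = -1/82

Answer: K = -1/82


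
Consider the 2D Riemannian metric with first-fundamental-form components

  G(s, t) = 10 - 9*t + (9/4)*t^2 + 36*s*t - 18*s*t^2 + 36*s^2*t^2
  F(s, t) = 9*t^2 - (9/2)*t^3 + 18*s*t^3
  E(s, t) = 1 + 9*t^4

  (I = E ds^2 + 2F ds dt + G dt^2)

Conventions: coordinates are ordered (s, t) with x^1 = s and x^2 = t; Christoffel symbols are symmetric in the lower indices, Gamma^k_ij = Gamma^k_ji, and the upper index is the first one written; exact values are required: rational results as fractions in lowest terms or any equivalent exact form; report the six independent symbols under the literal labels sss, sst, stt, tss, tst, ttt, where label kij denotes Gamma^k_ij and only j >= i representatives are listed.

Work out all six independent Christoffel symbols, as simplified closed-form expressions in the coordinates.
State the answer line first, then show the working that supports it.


Answer: Gamma_sss = 0, Gamma_sst = 72*t^3/(144*s^2*t^2 - 72*s*t^2 + 144*s*t + 36*t^4 + 9*t^2 - 36*t + 40), Gamma_stt = (72*s*t^2 - 18*t^2)/(144*s^2*t^2 - 72*s*t^2 + 144*s*t + 36*t^4 + 9*t^2 - 36*t + 40), Gamma_tss = 0, Gamma_tst = (144*s*t^2 - 36*t^2 + 72*t)/(144*s^2*t^2 - 72*s*t^2 + 144*s*t + 36*t^4 + 9*t^2 - 36*t + 40), Gamma_ttt = (144*s^2*t - 72*s*t + 72*s + 9*t - 18)/(144*s^2*t^2 - 72*s*t^2 + 144*s*t + 36*t^4 + 9*t^2 - 36*t + 40)

E = 1 + 9*t^4; F = 9*t^2 - (9/2)*t^3 + 18*s*t^3; G = 10 - 9*t + (9/4)*t^2 + 36*s*t - 18*s*t^2 + 36*s^2*t^2
Gamma^k_ij = (1/2) g^{kl} (d_i g_jl + d_j g_il - d_l g_ij), with g^inv = (1/(EG-F^2)) [[G, -F], [-F, E]]
first partials: E_s = 0, E_t = 36*t^3, F_s = 18*t^3, F_t = 18*t - (27/2)*t^2 + 54*s*t^2, G_s = 36*t - 18*t^2 + 72*s*t^2, G_t = -9 + (9/2)*t + 36*s - 36*s*t + 72*s^2*t
D = EG - F^2 = 10 - 9*t + (9/4)*t^2 + 36*s*t - 18*s*t^2 + 9*t^4 + 36*s^2*t^2
expanded: Gamma^s_ss = (G E_s - 2F F_s + F E_t)/(2D), Gamma^s_st = (G E_t - F G_s)/(2D), Gamma^s_tt = (2G F_t - G G_s - F G_t)/(2D), Gamma^t_ss = (2E F_s - E E_t - F E_s)/(2D), Gamma^t_st = (E G_s - F E_t)/(2D), Gamma^t_tt = (E G_t - 2F F_t + F G_s)/(2D); substitute and cancel common factors


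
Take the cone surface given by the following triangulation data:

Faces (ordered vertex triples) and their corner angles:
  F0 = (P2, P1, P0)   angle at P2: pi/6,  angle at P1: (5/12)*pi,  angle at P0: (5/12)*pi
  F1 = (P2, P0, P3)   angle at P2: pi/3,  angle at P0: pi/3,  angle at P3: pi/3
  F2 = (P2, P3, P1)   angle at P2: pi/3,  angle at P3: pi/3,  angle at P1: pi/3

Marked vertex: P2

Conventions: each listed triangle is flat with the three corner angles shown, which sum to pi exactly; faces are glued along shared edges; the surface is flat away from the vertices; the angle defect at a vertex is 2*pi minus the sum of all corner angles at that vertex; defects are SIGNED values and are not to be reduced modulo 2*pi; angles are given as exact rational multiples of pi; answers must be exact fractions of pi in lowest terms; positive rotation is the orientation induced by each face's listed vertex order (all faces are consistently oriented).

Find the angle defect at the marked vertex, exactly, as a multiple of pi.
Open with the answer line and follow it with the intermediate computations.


Answer: defect(P2) = (7/6)*pi

Sum of corner angles at P2: (5/6)*pi
defect = 2*pi - (5/6)*pi


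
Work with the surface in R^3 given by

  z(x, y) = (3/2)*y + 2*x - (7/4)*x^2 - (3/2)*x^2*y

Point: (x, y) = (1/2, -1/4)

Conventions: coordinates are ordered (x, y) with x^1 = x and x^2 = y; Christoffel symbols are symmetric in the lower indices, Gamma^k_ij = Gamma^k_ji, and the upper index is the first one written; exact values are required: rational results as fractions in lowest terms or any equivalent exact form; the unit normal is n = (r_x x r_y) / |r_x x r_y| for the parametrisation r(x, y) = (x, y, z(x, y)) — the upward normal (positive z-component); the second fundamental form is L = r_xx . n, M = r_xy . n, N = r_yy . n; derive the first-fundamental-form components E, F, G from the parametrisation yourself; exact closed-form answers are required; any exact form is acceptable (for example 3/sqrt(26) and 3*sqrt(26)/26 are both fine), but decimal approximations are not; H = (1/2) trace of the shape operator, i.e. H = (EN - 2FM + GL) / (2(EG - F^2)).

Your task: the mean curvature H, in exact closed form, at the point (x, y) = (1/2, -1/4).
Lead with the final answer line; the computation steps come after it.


Answer: H = -211*sqrt(170)/5780

z_x = 5/8, z_y = 9/8, z_xx = -11/4, z_xy = -3/2, z_yy = 0
E = 89/64, F = 45/64, G = 145/64; answer radicand W^2 = 85/32
unnormalised second-form numerators: l = -11/4, m = -3/2, n = 0; L = l/sqrt(85/32), and similarly M = m/sqrt(W^2), N = n/sqrt(W^2)
H = (E*n - 2*F*m + G*l) / (2*(EG - F^2)*sqrt(W^2)); E*n - 2*F*m + G*l = -1055/256, EG - F^2 = 85/32, so H = (-211/272)/sqrt(85/32)


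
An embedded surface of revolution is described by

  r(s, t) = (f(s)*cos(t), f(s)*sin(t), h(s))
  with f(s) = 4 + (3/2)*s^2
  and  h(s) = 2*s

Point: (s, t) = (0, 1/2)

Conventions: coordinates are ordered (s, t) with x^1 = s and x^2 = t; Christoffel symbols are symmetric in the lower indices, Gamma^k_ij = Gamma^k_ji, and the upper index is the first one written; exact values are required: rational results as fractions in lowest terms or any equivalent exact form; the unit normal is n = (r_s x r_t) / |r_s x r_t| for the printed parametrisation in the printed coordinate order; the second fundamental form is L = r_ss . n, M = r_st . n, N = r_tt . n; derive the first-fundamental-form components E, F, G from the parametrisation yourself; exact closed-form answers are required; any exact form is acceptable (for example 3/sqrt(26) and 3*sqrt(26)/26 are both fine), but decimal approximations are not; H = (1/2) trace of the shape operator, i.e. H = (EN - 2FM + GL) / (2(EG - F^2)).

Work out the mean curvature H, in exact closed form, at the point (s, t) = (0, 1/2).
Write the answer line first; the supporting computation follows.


Answer: H = -1/4

f = 4, f' = 0, f'' = 3, h' = 2, h'' = 0
E = 4, F = 0, G = 16; answer radicand W^2 = 4
unnormalised second-form numerators: l = -6, m = 0, n = 8; L = l/sqrt(4), and similarly M = m/sqrt(W^2), N = n/sqrt(W^2)
H = (E*n - 2*F*m + G*l) / (2*(EG - F^2)*sqrt(W^2)); E*n - 2*F*m + G*l = -64, EG - F^2 = 64, so H = (-1/2)/sqrt(4)


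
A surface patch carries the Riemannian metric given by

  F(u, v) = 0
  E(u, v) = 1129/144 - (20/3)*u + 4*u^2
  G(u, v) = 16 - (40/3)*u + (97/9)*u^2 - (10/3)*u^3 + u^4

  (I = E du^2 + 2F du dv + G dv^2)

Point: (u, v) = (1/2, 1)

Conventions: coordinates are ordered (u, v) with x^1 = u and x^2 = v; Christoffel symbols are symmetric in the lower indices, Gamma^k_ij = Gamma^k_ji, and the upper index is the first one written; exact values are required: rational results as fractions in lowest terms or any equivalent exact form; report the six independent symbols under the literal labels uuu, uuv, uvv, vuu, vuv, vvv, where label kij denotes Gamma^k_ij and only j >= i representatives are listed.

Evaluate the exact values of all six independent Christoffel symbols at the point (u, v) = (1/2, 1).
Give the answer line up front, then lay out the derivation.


Answer: Gamma_uuu = -192/793, Gamma_uuv = 0, Gamma_uvv = 328/793, Gamma_vuu = 0, Gamma_vuv = -8/41, Gamma_vvv = 0

E = 793/144, F = 0, G = 1681/144 at the point
E_u = -8/3, E_v = 0, F_u = 0, F_v = 0, G_u = -41/9, G_v = 0
EG - F^2 = 1333033/20736;  g^inv = (20736/1333033) * [[1681/144, 0], [0, 793/144]]
first-kind symbols [ij,l] = (1/2)(d_i g_jl + d_j g_il - d_l g_ij): [uu,u] = E_u/2 = -4/3, [uu,v] = F_u - E_v/2 = 0, [uv,u] = E_v/2 = 0, [uv,v] = G_u/2 = -41/18, [vv,u] = F_v - G_u/2 = 41/18, [vv,v] = G_v/2 = 0
Gamma^u_ij = (G*[ij,u] - F*[ij,v])/(EG - F^2), Gamma^v_ij = (E*[ij,v] - F*[ij,u])/(EG - F^2)


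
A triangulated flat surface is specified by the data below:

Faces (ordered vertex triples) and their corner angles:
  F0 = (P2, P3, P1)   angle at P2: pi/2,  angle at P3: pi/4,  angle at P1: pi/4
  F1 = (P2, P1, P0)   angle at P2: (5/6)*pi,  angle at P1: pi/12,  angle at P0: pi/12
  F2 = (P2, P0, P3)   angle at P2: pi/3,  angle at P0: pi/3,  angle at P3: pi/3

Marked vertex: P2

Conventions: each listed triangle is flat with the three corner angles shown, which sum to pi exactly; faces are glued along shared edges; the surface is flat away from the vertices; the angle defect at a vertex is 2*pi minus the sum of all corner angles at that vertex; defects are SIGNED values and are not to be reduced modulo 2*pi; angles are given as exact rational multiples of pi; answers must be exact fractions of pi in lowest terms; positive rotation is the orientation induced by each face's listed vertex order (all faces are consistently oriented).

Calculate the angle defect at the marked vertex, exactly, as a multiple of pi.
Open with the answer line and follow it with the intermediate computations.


Answer: defect(P2) = pi/3

Sum of corner angles at P2: (5/3)*pi
defect = 2*pi - (5/3)*pi


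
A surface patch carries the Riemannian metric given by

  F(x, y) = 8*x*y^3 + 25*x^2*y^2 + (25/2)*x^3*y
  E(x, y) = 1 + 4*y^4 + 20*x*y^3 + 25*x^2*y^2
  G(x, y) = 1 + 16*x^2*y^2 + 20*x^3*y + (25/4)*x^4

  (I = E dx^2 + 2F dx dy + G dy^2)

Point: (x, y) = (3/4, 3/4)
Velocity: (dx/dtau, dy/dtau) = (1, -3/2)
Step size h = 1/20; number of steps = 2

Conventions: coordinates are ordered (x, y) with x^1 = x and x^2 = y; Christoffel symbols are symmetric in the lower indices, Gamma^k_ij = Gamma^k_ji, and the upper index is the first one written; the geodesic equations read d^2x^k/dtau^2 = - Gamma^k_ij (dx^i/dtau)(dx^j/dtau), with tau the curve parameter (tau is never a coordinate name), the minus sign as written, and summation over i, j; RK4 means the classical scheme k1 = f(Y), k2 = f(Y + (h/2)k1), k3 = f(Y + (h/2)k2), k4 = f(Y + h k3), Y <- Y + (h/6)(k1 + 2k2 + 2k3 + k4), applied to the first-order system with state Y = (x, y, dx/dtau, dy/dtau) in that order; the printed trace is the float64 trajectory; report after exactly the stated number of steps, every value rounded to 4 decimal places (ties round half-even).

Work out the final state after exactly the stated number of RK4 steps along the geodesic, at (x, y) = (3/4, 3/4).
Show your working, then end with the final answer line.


f(Y) = (dx/dtau, dy/dtau, -Gamma^x_ij Y'^i Y'^j, -Gamma^y_ij Y'^i Y'^j) with the Gammas evaluated at the stage position; h = 0.050000; intermediate values shown to 6 dp
step 0: x = 0.7500, y = 0.7500, dx/dtau = 1.0000, dy/dtau = -1.5000
step 1:
  k1: at (x, y) = (0.750000, 0.750000), (dx/dtau, dy/dtau) = (1.000000, -1.500000); Gamma_xxx = 0.494295, Gamma_xxy = 0.889732, Gamma_xyy = 0.395436, Gamma_yxx = 0.458989, Gamma_yxy = 0.826179, Gamma_yyy = 0.367191; k1 = (1.000000, -1.500000, 1.285168, 1.193370)
  k2: at (x, y) = (0.775000, 0.712500), (dx/dtau, dy/dtau) = (1.032129, -1.470166); Gamma_xxx = 0.463470, Gamma_xxy = 0.874900, Gamma_xyy = 0.403300, Gamma_yxx = 0.455377, Gamma_yxy = 0.859624, Gamma_yyy = 0.396258; k2 = (1.032129, -1.470166, 1.289733, 1.267212)
  k3: at (x, y) = (0.775803, 0.713246), (dx/dtau, dy/dtau) = (1.032243, -1.468320); Gamma_xxx = 0.463058, Gamma_xxy = 0.874118, Gamma_xyy = 0.402937, Gamma_yxx = 0.454969, Gamma_yxy = 0.858849, Gamma_yyy = 0.395899; k3 = (1.032243, -1.468320, 1.287619, 1.265127)
  k4: at (x, y) = (0.801612, 0.676584), (dx/dtau, dy/dtau) = (1.064381, -1.436744); Gamma_xxx = 0.431850, Gamma_xxy = 0.857134, Gamma_xyy = 0.409323, Gamma_yxx = 0.449538, Gamma_yxy = 0.892240, Gamma_yyy = 0.426088; k4 = (1.064381, -1.436744, 1.287348, 1.340074)
  Y <- Y + (h/6)(k1 + 2k2 + 2k3 + k4): x = 0.8016, y = 0.6766, dx/dtau = 1.0644, dy/dtau = -1.4367
step 2:
  k1: at (x, y) = (0.801609, 0.676552), (dx/dtau, dy/dtau) = (1.064393, -1.436682); Gamma_xxx = 0.431842, Gamma_xxy = 0.857140, Gamma_xyy = 0.409333, Gamma_yxx = 0.449542, Gamma_yxy = 0.892272, Gamma_yyy = 0.426110; k1 = (1.064393, -1.436682, 1.287333, 1.340098)
  k2: at (x, y) = (0.828219, 0.640635), (dx/dtau, dy/dtau) = (1.096577, -1.403180); Gamma_xxx = 0.400381, Gamma_xxy = 0.837920, Gamma_xyy = 0.414093, Gamma_yxx = 0.442272, Gamma_yxy = 0.925591, Gamma_yyy = 0.457419; k2 = (1.096577, -1.403180, 1.281844, 1.415962)
  k3: at (x, y) = (0.829024, 0.641473), (dx/dtau, dy/dtau) = (1.096440, -1.401283); Gamma_xxx = 0.400125, Gamma_xxy = 0.837212, Gamma_xyy = 0.413690, Gamma_yxx = 0.441888, Gamma_yxy = 0.924597, Gamma_yyy = 0.456869; k3 = (1.096440, -1.401283, 1.279282, 1.412808)
  k4: at (x, y) = (0.856431, 0.606488), (dx/dtau, dy/dtau) = (1.128358, -1.366042); Gamma_xxx = 0.368766, Gamma_xxy = 0.815753, Gamma_xyy = 0.416592, Gamma_yxx = 0.432790, Gamma_yxy = 0.957381, Gamma_yyy = 0.488919; k4 = (1.128358, -1.366042, 1.267878, 1.488001)
  Y <- Y + (h/6)(k1 + 2k2 + 2k3 + k4): x = 0.8564, y = 0.6065, dx/dtau = 1.1284, dy/dtau = -1.3660

Answer: x = 0.8564, y = 0.6065, dx/dtau = 1.1284, dy/dtau = -1.3660


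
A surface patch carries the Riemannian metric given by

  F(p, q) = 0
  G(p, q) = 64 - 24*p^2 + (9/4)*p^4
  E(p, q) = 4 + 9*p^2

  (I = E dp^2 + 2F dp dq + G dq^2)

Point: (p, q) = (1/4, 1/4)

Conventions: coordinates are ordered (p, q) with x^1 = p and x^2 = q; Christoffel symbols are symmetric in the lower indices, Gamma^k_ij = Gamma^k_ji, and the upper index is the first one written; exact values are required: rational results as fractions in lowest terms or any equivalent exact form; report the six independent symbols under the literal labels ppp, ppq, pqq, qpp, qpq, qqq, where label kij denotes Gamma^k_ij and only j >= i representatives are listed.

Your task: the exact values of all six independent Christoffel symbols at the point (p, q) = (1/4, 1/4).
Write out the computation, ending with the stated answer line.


E = 73/16, F = 0, G = 64009/1024 at the point
E_p = 9/2, E_q = 0, F_p = 0, F_q = 0, G_p = -759/64, G_q = 0
EG - F^2 = 4672657/16384;  g^inv = (16384/4672657) * [[64009/1024, 0], [0, 73/16]]
first-kind symbols [ij,l] = (1/2)(d_i g_jl + d_j g_il - d_l g_ij): [pp,p] = E_p/2 = 9/4, [pp,q] = F_p - E_q/2 = 0, [pq,p] = E_q/2 = 0, [pq,q] = G_p/2 = -759/128, [qq,p] = F_q - G_p/2 = 759/128, [qq,q] = G_q/2 = 0
Gamma^p_ij = (G*[ij,p] - F*[ij,q])/(EG - F^2), Gamma^q_ij = (E*[ij,q] - F*[ij,p])/(EG - F^2)

Answer: Gamma_ppp = 36/73, Gamma_ppq = 0, Gamma_pqq = 759/584, Gamma_qpp = 0, Gamma_qpq = -24/253, Gamma_qqq = 0


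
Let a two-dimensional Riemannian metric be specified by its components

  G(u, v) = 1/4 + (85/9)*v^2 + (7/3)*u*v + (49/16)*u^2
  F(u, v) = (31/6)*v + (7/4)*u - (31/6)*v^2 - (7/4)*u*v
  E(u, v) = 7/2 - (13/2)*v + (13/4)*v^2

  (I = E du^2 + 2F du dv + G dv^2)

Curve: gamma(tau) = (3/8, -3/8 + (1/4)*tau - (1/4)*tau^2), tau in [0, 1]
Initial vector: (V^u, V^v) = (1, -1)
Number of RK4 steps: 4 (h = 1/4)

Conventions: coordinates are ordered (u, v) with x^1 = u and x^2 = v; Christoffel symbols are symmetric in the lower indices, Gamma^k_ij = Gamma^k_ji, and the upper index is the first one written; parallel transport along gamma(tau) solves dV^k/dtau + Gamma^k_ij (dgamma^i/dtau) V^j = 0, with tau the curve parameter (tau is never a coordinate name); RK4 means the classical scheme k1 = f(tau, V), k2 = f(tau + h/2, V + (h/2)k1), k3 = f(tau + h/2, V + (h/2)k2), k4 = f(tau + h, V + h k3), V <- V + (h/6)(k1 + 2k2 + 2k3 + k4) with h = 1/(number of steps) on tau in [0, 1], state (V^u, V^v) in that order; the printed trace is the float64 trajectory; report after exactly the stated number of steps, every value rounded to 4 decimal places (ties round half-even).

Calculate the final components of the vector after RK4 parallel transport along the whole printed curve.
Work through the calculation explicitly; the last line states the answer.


gamma'(tau) = (0, 1/4 - (1/2)*tau); f(tau, V)^k = -Gamma^k_ij(gamma(tau)) gamma'^i(tau) V^j; h = 1/4; intermediate values shown to 6 dp
curve data and Christoffel symbols at the stage parameters:
  tau = 0.000000: gamma = (0.375000, -0.375000), gamma' = (0.000000, 0.250000); Gamma_uuu = 1.584610, Gamma_uuv = -0.818744, Gamma_uvv = 0.972021, Gamma_vuu = 5.751677, Gamma_vuv = -0.435221, Gamma_vvv = -0.828089
  tau = 0.125000: gamma = (0.375000, -0.347656), gamma' = (0.000000, 0.187500); Gamma_uuu = 1.483259, Gamma_uuv = -0.789101, Gamma_uvv = 0.974338, Gamma_vuu = 5.940186, Gamma_vuv = -0.309263, Gamma_vvv = -0.888723
  tau = 0.250000: gamma = (0.375000, -0.328125), gamma' = (0.000000, 0.125000); Gamma_uuu = 1.402605, Gamma_uuv = -0.770062, Gamma_uvv = 0.978166, Gamma_vuu = 6.080703, Gamma_vuv = -0.210624, Gamma_vvv = -0.929938
  tau = 0.375000: gamma = (0.375000, -0.316406), gamma' = (0.000000, 0.062500); Gamma_uuu = 1.350625, Gamma_uuv = -0.759703, Gamma_uvv = 0.981354, Gamma_vuu = 6.167408, Gamma_vuv = -0.147700, Gamma_vvv = -0.953574
  tau = 0.500000: gamma = (0.375000, -0.312500), gamma' = (0.000000, 0.000000); Gamma_uuu = 1.332671, Gamma_uuv = -0.756451, Gamma_uvv = 0.982566, Gamma_vuu = 6.196713, Gamma_vuv = -0.126073, Gamma_vvv = -0.961242
  tau = 0.625000: gamma = (0.375000, -0.316406), gamma' = (0.000000, -0.062500); Gamma_uuu = 1.350625, Gamma_uuv = -0.759703, Gamma_uvv = 0.981354, Gamma_vuu = 6.167408, Gamma_vuv = -0.147700, Gamma_vvv = -0.953574
  tau = 0.750000: gamma = (0.375000, -0.328125), gamma' = (0.000000, -0.125000); Gamma_uuu = 1.402605, Gamma_uuv = -0.770062, Gamma_uvv = 0.978166, Gamma_vuu = 6.080703, Gamma_vuv = -0.210624, Gamma_vvv = -0.929938
  tau = 0.875000: gamma = (0.375000, -0.347656), gamma' = (0.000000, -0.187500); Gamma_uuu = 1.483259, Gamma_uuv = -0.789101, Gamma_uvv = 0.974338, Gamma_vuu = 5.940186, Gamma_vuv = -0.309263, Gamma_vvv = -0.888723
  tau = 1.000000: gamma = (0.375000, -0.375000), gamma' = (0.000000, -0.250000); Gamma_uuu = 1.584610, Gamma_uuv = -0.818744, Gamma_uvv = 0.972021, Gamma_vuu = 5.751677, Gamma_vuv = -0.435221, Gamma_vvv = -0.828089
step 0: V^u = 1.0000, V^v = -1.0000
step 1: k1 = (0.447691, -0.098217), k2 = (0.341167, -0.107450), k3 = (0.339408, -0.108414), k4 = (0.230010, -0.090831); V <- V + (h/6)(k1 + 2k2 + 2k3 + k4): V^u = 1.0850, V^v = -1.0259
step 2: k1 = (0.229868, -0.090684), k2 = (0.116496, -0.051535), k3 = (0.115523, -0.051374), k4 = (0.000000, 0.000000); V <- V + (h/6)(k1 + 2k2 + 2k3 + k4): V^u = 1.1139, V^v = -1.0382
step 3: k1 = (0.000000, 0.000000), k2 = (-0.116567, 0.051594), k3 = (-0.115479, 0.051344), k4 = (-0.229814, 0.090627); V <- V + (h/6)(k1 + 2k2 + 2k3 + k4): V^u = 1.0850, V^v = -1.0259
step 4: k1 = (-0.229868, 0.090684), k2 = (-0.341617, 0.107810), k3 = (-0.339159, 0.108263), k4 = (-0.447433, 0.097951); V <- V + (h/6)(k1 + 2k2 + 2k3 + k4): V^u = 1.0000, V^v = -1.0000

Answer: V^u = 1.0000, V^v = -1.0000


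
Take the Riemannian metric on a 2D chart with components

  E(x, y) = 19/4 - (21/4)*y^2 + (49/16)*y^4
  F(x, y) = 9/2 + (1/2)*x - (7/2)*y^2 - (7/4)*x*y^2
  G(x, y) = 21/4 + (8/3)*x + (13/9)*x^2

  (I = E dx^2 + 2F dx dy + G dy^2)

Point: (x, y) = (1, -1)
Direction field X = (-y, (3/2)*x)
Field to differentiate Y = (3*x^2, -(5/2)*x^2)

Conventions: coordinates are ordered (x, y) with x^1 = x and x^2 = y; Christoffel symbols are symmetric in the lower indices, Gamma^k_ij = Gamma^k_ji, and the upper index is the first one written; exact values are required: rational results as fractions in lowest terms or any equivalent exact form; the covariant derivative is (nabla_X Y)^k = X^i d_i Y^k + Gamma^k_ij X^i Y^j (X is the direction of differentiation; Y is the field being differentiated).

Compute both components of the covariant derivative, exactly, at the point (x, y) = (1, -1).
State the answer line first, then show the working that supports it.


Answer: (nabla_X Y)^x = -246766/41343, (nabla_X Y)^y = -133575/27562

E = 41/16, F = -1/4, G = 337/36 at the point
E_x = 0, E_y = -7/4, F_x = -5/4, F_y = 21/2, G_x = 50/9, G_y = 0
EG - F^2 = 13781/576;  g^inv = (576/13781) * [[337/36, 1/4], [1/4, 41/16]]
first-kind symbols [ij,l] = (1/2)(d_i g_jl + d_j g_il - d_l g_ij): [xx,x] = E_x/2 = 0, [xx,y] = F_x - E_y/2 = -3/8, [xy,x] = E_y/2 = -7/8, [xy,y] = G_x/2 = 25/9, [yy,x] = F_y - G_x/2 = 139/18, [yy,y] = G_y/2 = 0
Gamma^x_ij = (G*[ij,x] - F*[ij,y])/(EG - F^2), Gamma^y_ij = (E*[ij,y] - F*[ij,x])/(EG - F^2)
Gamma_xxx = -54/13781, Gamma_xxy = -4318/13781, Gamma_xyy = 374744/124029, Gamma_yxx = -1107/27562, Gamma_yxy = 3974/13781, Gamma_yyy = 1112/13781
X = (1, 3/2), Y = (3, -5/2) at the point


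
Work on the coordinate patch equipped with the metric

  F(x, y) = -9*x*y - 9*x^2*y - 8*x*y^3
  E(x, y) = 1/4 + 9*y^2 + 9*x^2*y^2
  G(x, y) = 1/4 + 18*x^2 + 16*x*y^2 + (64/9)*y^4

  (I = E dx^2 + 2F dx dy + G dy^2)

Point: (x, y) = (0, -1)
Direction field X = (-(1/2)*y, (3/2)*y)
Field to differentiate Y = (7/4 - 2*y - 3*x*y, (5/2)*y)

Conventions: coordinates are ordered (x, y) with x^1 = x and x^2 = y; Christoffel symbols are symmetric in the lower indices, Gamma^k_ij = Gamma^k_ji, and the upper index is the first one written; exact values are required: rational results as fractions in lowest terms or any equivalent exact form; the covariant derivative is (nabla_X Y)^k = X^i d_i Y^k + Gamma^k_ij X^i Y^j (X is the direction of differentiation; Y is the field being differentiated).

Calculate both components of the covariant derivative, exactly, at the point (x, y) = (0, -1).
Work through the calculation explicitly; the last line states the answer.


E = 37/4, F = 0, G = 265/36 at the point
E_x = 0, E_y = -18, F_x = 17, F_y = 0, G_x = 16, G_y = -256/9
EG - F^2 = 9805/144;  g^inv = (144/9805) * [[265/36, 0], [0, 37/4]]
first-kind symbols [ij,l] = (1/2)(d_i g_jl + d_j g_il - d_l g_ij): [xx,x] = E_x/2 = 0, [xx,y] = F_x - E_y/2 = 26, [xy,x] = E_y/2 = -9, [xy,y] = G_x/2 = 8, [yy,x] = F_y - G_x/2 = -8, [yy,y] = G_y/2 = -128/9
Gamma^x_ij = (G*[ij,x] - F*[ij,y])/(EG - F^2), Gamma^y_ij = (E*[ij,y] - F*[ij,x])/(EG - F^2)
Gamma_xxx = 0, Gamma_xxy = -36/37, Gamma_xyy = -32/37, Gamma_yxx = 936/265, Gamma_yxy = 288/265, Gamma_yyy = -512/265
X = (1/2, -3/2), Y = (15/4, -5/2) at the point

Answer: (nabla_X Y)^x = 294/37, (nabla_X Y)^y = -2511/212


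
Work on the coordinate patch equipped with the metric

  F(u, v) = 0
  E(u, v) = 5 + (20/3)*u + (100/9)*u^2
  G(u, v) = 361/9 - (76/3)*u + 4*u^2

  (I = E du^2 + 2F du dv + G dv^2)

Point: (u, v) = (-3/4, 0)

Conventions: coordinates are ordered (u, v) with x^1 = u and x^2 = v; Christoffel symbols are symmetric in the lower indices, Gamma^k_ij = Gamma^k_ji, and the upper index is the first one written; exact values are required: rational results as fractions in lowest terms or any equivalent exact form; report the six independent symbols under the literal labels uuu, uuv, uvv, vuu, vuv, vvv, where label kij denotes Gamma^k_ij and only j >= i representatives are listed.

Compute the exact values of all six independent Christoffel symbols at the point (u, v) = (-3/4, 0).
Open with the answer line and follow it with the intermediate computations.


Answer: Gamma_uuu = -4/5, Gamma_uuv = 0, Gamma_uvv = 188/75, Gamma_vuu = 0, Gamma_vuv = -12/47, Gamma_vvv = 0

E = 25/4, F = 0, G = 2209/36 at the point
E_u = -10, E_v = 0, F_u = 0, F_v = 0, G_u = -94/3, G_v = 0
EG - F^2 = 55225/144;  g^inv = (144/55225) * [[2209/36, 0], [0, 25/4]]
first-kind symbols [ij,l] = (1/2)(d_i g_jl + d_j g_il - d_l g_ij): [uu,u] = E_u/2 = -5, [uu,v] = F_u - E_v/2 = 0, [uv,u] = E_v/2 = 0, [uv,v] = G_u/2 = -47/3, [vv,u] = F_v - G_u/2 = 47/3, [vv,v] = G_v/2 = 0
Gamma^u_ij = (G*[ij,u] - F*[ij,v])/(EG - F^2), Gamma^v_ij = (E*[ij,v] - F*[ij,u])/(EG - F^2)


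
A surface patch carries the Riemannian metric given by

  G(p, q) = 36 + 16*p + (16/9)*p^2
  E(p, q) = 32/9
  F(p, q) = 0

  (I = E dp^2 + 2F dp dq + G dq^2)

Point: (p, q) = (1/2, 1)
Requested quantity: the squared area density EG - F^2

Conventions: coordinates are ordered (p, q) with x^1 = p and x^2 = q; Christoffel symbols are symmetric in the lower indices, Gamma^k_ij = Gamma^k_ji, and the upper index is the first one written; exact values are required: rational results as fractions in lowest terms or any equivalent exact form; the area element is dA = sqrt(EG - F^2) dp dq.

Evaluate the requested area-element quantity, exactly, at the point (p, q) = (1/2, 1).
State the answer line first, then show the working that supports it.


Answer: EG - F^2 = 12800/81

E = 32/9, F = 0, G = 400/9; EG - F^2 = 12800/81


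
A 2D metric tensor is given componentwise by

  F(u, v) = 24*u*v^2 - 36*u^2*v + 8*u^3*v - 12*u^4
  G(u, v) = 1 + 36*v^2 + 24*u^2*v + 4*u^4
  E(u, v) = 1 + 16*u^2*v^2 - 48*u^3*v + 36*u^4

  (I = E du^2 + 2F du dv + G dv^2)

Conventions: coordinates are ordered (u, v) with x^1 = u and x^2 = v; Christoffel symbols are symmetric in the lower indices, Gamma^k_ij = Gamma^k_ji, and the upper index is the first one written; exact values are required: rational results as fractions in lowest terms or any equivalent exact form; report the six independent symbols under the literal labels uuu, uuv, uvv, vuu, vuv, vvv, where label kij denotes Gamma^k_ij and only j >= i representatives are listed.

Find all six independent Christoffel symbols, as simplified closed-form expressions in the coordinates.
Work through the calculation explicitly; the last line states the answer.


E = 1 + 16*u^2*v^2 - 48*u^3*v + 36*u^4; F = 24*u*v^2 - 36*u^2*v + 8*u^3*v - 12*u^4; G = 1 + 36*v^2 + 24*u^2*v + 4*u^4
Gamma^k_ij = (1/2) g^{kl} (d_i g_jl + d_j g_il - d_l g_ij), with g^inv = (1/(EG-F^2)) [[G, -F], [-F, E]]
first partials: E_u = 32*u*v^2 - 144*u^2*v + 144*u^3, E_v = 32*u^2*v - 48*u^3, F_u = 24*v^2 - 72*u*v + 24*u^2*v - 48*u^3, F_v = 48*u*v - 36*u^2 + 8*u^3, G_u = 48*u*v + 16*u^3, G_v = 72*v + 24*u^2
D = EG - F^2 = 1 + 36*v^2 + 24*u^2*v + 16*u^2*v^2 - 48*u^3*v + 40*u^4
expanded: Gamma^u_uu = (G E_u - 2F F_u + F E_v)/(2D), Gamma^u_uv = (G E_v - F G_u)/(2D), Gamma^u_vv = (2G F_v - G G_u - F G_v)/(2D), Gamma^v_uu = (2E F_u - E E_v - F E_u)/(2D), Gamma^v_uv = (E G_u - F E_v)/(2D), Gamma^v_vv = (E G_v - 2F F_v + F G_u)/(2D); substitute and cancel common factors

Answer: Gamma_uuu = (72*u^3 - 72*u^2*v + 16*u*v^2)/(40*u^4 - 48*u^3*v + 16*u^2*v^2 + 24*u^2*v + 36*v^2 + 1), Gamma_uuv = (-24*u^3 + 16*u^2*v)/(40*u^4 - 48*u^3*v + 16*u^2*v^2 + 24*u^2*v + 36*v^2 + 1), Gamma_uvv = (-36*u^2 + 24*u*v)/(40*u^4 - 48*u^3*v + 16*u^2*v^2 + 24*u^2*v + 36*v^2 + 1), Gamma_vuu = (-24*u^3 + 8*u^2*v - 72*u*v + 24*v^2)/(40*u^4 - 48*u^3*v + 16*u^2*v^2 + 24*u^2*v + 36*v^2 + 1), Gamma_vuv = (8*u^3 + 24*u*v)/(40*u^4 - 48*u^3*v + 16*u^2*v^2 + 24*u^2*v + 36*v^2 + 1), Gamma_vvv = (12*u^2 + 36*v)/(40*u^4 - 48*u^3*v + 16*u^2*v^2 + 24*u^2*v + 36*v^2 + 1)


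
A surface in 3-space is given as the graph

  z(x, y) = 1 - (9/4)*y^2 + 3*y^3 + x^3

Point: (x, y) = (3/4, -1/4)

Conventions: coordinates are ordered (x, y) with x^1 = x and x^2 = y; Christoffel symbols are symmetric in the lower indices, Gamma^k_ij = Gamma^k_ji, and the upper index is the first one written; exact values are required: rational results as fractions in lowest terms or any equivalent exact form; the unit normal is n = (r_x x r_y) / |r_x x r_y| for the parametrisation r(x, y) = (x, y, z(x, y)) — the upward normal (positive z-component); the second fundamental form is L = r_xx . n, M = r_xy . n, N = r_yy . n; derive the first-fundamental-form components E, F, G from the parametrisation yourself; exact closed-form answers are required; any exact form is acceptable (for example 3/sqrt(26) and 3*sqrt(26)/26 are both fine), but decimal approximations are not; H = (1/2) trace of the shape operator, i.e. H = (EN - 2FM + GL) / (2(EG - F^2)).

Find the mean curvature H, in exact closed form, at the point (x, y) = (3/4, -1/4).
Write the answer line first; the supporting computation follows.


Answer: H = -8865*sqrt(1714)/734449

z_x = 27/16, z_y = 27/16, z_xx = 9/2, z_xy = 0, z_yy = -9
E = 985/256, F = 729/256, G = 985/256; answer radicand W^2 = 857/128
unnormalised second-form numerators: l = 9/2, m = 0, n = -9; L = l/sqrt(857/128), and similarly M = m/sqrt(W^2), N = n/sqrt(W^2)
H = (E*n - 2*F*m + G*l) / (2*(EG - F^2)*sqrt(W^2)); E*n - 2*F*m + G*l = -8865/512, EG - F^2 = 857/128, so H = (-8865/6856)/sqrt(857/128)


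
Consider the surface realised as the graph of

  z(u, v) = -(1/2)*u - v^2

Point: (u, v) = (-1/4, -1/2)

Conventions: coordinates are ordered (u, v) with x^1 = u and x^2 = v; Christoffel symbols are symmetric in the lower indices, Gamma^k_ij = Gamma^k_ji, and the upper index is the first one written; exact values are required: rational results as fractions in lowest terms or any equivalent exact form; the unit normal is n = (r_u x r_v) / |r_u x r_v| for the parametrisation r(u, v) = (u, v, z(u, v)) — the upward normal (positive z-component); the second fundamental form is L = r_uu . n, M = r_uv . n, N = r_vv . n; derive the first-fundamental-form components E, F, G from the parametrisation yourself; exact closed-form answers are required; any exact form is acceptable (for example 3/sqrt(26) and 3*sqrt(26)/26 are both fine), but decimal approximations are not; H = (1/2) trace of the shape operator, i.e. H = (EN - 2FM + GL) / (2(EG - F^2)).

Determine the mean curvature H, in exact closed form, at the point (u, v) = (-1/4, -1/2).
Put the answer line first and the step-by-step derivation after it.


Answer: H = -10/27

z_u = -1/2, z_v = 1, z_uu = 0, z_uv = 0, z_vv = -2
E = 5/4, F = -1/2, G = 2; answer radicand W^2 = 9/4
unnormalised second-form numerators: l = 0, m = 0, n = -2; L = l/sqrt(9/4), and similarly M = m/sqrt(W^2), N = n/sqrt(W^2)
H = (E*n - 2*F*m + G*l) / (2*(EG - F^2)*sqrt(W^2)); E*n - 2*F*m + G*l = -5/2, EG - F^2 = 9/4, so H = (-5/9)/sqrt(9/4)


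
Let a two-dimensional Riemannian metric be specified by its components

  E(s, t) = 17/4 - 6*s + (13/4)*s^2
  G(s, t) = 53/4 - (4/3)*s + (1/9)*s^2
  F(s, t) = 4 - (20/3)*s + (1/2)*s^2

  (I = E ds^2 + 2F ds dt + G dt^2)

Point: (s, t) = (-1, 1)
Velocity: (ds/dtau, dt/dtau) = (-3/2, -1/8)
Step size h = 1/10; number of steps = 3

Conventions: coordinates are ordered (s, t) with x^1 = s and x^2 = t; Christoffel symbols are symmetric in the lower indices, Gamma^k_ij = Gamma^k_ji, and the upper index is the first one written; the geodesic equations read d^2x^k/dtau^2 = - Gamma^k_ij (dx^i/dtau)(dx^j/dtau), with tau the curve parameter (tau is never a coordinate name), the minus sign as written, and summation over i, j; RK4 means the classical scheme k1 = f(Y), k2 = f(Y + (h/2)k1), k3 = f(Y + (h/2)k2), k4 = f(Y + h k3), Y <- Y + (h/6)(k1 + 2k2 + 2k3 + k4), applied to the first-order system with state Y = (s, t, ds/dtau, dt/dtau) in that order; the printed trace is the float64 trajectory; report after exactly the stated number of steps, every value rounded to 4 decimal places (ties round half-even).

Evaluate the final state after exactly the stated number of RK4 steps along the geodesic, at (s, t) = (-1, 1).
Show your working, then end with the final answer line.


f(Y) = (ds/dtau, dt/dtau, -Gamma^s_ij Y'^i Y'^j, -Gamma^t_ij Y'^i Y'^j) with the Gammas evaluated at the stage position; h = 0.100000; intermediate values shown to 6 dp
step 0: s = -1.0000, t = 1.0000, ds/dtau = -1.5000, dt/dtau = -0.1250
step 1:
  k1: at (s, t) = (-1.000000, 1.000000), (ds/dtau, dt/dtau) = (-1.500000, -0.125000); Gamma_sss = -0.084543, Gamma_sst = 0.117876, Gamma_stt = 0.155116, Gamma_tss = -0.457493, Gamma_tst = -0.142507, Gamma_ttt = -0.117876; k1 = (-1.500000, -0.125000, 0.143594, 1.084641)
  k2: at (s, t) = (-1.075000, 0.993750), (ds/dtau, dt/dtau) = (-1.492820, -0.070768); Gamma_sss = -0.069069, Gamma_sst = 0.121189, Gamma_stt = 0.152839, Gamma_tss = -0.467905, Gamma_tst = -0.149166, Gamma_ttt = -0.121189; k2 = (-1.492820, -0.070768, 0.127551, 1.074856)
  k3: at (s, t) = (-1.074641, 0.996462), (ds/dtau, dt/dtau) = (-1.493622, -0.071257); Gamma_sss = -0.069143, Gamma_sst = 0.121173, Gamma_stt = 0.152850, Gamma_tss = -0.467853, Gamma_tst = -0.149134, Gamma_ttt = -0.121173; k3 = (-1.493622, -0.071257, 0.127682, 1.076097)
  k4: at (s, t) = (-1.149362, 0.992874), (ds/dtau, dt/dtau) = (-1.487232, -0.017390); Gamma_sss = -0.053894, Gamma_sst = 0.124469, Gamma_stt = 0.150794, Gamma_tss = -0.479052, Gamma_tst = -0.155948, Gamma_ttt = -0.124469; k4 = (-1.487232, -0.017390, 0.112723, 1.067699)
  Y <- Y + (h/6)(k1 + 2k2 + 2k3 + k4): s = -1.1493, t = 0.9929, ds/dtau = -1.4872, dt/dtau = -0.0174
step 2:
  k1: at (s, t) = (-1.149335, 0.992893), (ds/dtau, dt/dtau) = (-1.487220, -0.017429); Gamma_sss = -0.053900, Gamma_sst = 0.124468, Gamma_stt = 0.150795, Gamma_tss = -0.479048, Gamma_tst = -0.155946, Gamma_ttt = -0.124468; k1 = (-1.487220, -0.017429, 0.112718, 1.067692)
  k2: at (s, t) = (-1.223696, 0.992021), (ds/dtau, dt/dtau) = (-1.481584, 0.035955); Gamma_sss = -0.038864, Gamma_sst = 0.127752, Gamma_stt = 0.148947, Gamma_tss = -0.491014, Gamma_tst = -0.162911, Gamma_ttt = -0.127752; k2 = (-1.481584, 0.035955, 0.098728, 1.060628)
  k3: at (s, t) = (-1.223415, 0.994690), (ds/dtau, dt/dtau) = (-1.482284, 0.035602); Gamma_sss = -0.038921, Gamma_sst = 0.127739, Gamma_stt = 0.148953, Gamma_tss = -0.490967, Gamma_tst = -0.162885, Gamma_ttt = -0.127739; k3 = (-1.482284, 0.035602, 0.098808, 1.061705)
  k4: at (s, t) = (-1.297564, 0.996453), (ds/dtau, dt/dtau) = (-1.477339, 0.088741); Gamma_sss = -0.024039, Gamma_sst = 0.131026, Gamma_stt = 0.147292, Gamma_tss = -0.503712, Gamma_tst = -0.170018, Gamma_ttt = -0.131026; k4 = (-1.477339, 0.088741, 0.085662, 1.055821)
  Y <- Y + (h/6)(k1 + 2k2 + 2k3 + k4): s = -1.2975, t = 0.9965, ds/dtau = -1.4773, dt/dtau = 0.0887
step 3:
  k1: at (s, t) = (-1.297540, 0.996466), (ds/dtau, dt/dtau) = (-1.477329, 0.088707); Gamma_sss = -0.024044, Gamma_sst = 0.131025, Gamma_stt = 0.147292, Gamma_tss = -0.503708, Gamma_tst = -0.170015, Gamma_ttt = -0.131025; k1 = (-1.477329, 0.088707, 0.085659, 1.055814)
  k2: at (s, t) = (-1.371407, 1.000902), (ds/dtau, dt/dtau) = (-1.473046, 0.141498); Gamma_sss = -0.009306, Gamma_sst = 0.134319, Gamma_stt = 0.145806, Gamma_tss = -0.517220, Gamma_tst = -0.177313, Gamma_ttt = -0.134319; k2 = (-1.473046, 0.141498, 0.073267, 1.051072)
  k3: at (s, t) = (-1.371193, 1.003541), (ds/dtau, dt/dtau) = (-1.473666, 0.141261); Gamma_sss = -0.009349, Gamma_sst = 0.134310, Gamma_stt = 0.145811, Gamma_tss = -0.517180, Gamma_tst = -0.177291, Gamma_ttt = -0.134310; k3 = (-1.473666, 0.141261, 0.073312, 1.052021)
  k4: at (s, t) = (-1.444907, 1.010593), (ds/dtau, dt/dtau) = (-1.469998, 0.193909); Gamma_sss = 0.005295, Gamma_sst = 0.137622, Gamma_stt = 0.144486, Gamma_tss = -0.531478, Gamma_tst = -0.184771, Gamma_ttt = -0.137622; k4 = (-1.469998, 0.193909, 0.061583, 1.048306)
  Y <- Y + (h/6)(k1 + 2k2 + 2k3 + k4): s = -1.4449, t = 1.0106, ds/dtau = -1.4700, dt/dtau = 0.1939

Answer: s = -1.4449, t = 1.0106, ds/dtau = -1.4700, dt/dtau = 0.1939


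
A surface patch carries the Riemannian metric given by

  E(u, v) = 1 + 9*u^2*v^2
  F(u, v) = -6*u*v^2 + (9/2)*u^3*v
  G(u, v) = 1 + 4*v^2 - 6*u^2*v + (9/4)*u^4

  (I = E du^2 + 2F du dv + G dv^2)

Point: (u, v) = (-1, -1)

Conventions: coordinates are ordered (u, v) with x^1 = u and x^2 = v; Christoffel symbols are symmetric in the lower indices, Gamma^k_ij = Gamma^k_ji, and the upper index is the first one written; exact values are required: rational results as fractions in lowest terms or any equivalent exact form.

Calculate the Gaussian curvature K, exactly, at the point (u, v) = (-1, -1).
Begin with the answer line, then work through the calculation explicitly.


Answer: K = -48/7921

E = 10, F = 21/2, G = 53/4, EG - F^2 = 89/4 at the point
E_u = -18, E_v = -18, F_u = -39/2, F_v = -33/2, G_u = -21, G_v = -14
E_vv = 18, F_uv = 51/2, G_uu = 39
Evaluate Brioschi's two determinant matrices M1, M2 and divide by (EG - F^2)^2.
M1 = [[-E_vv/2 + F_uv - G_uu/2, E_u/2, F_u - E_v/2], [F_v - G_u/2, E, F], [G_v/2, F, G]] = [[-3, -9, -21/2], [-6, 10, 21/2], [-7, 21/2, 53/4]]; det M1 = -777/4
M2 = [[0, E_v/2, G_u/2], [E_v/2, E, F], [G_u/2, F, G]] = [[0, -9, -21/2], [-9, 10, 21/2], [-21/2, 21/2, 53/4]]; det M2 = -765/4
det M1 - det M2 = -3; K = -3 / (89/4)^2 = -48/7921


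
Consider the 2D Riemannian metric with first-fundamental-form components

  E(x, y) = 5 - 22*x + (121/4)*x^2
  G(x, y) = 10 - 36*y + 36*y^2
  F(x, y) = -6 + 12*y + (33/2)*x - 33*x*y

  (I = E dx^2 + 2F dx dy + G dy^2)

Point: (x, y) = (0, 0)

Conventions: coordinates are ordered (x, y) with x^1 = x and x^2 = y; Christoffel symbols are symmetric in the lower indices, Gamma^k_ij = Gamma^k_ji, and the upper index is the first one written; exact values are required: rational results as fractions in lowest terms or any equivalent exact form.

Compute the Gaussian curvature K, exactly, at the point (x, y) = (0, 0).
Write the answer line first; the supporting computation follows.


Answer: K = -33/196

E = 5, F = -6, G = 10, EG - F^2 = 14 at the point
E_x = -22, E_y = 0, F_x = 33/2, F_y = 12, G_x = 0, G_y = -36
E_yy = 0, F_xy = -33, G_xx = 0
Apply the Brioschi formula K = (det M1 - det M2)/(EG - F^2)^2 over the derivative matrices of E, F, G.
M1 = [[-E_yy/2 + F_xy - G_xx/2, E_x/2, F_x - E_y/2], [F_y - G_x/2, E, F], [G_y/2, F, G]] = [[-33, -11, 33/2], [12, 5, -6], [-18, -6, 10]]; det M1 = -33
M2 = [[0, E_y/2, G_x/2], [E_y/2, E, F], [G_x/2, F, G]] = [[0, 0, 0], [0, 5, -6], [0, -6, 10]]; det M2 = 0
det M1 - det M2 = -33; K = -33 / (14)^2 = -33/196
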